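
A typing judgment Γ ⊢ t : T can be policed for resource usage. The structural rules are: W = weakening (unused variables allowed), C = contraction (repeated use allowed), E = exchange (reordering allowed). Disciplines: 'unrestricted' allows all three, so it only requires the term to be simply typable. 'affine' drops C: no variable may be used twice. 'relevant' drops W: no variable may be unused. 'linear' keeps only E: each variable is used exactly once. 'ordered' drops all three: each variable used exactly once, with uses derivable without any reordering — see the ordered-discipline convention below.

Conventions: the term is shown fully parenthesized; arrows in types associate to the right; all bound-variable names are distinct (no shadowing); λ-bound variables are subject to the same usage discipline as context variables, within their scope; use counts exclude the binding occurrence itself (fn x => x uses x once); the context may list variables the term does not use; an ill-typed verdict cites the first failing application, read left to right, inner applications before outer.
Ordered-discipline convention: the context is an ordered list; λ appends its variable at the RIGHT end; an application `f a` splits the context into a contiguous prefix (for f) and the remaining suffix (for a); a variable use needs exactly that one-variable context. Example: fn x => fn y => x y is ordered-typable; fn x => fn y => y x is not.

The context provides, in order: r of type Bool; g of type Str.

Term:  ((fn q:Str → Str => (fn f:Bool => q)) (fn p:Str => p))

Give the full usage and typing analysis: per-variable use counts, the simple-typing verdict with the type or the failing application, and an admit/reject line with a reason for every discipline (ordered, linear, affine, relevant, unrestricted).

use counts: r: 0, g: 0, q (λ-bound): 1, f (λ-bound): 0, p (λ-bound): 1
use order (left to right): q, p
typing: ✓ — Bool → Str → Str
ordered: ✗, r, g, f never used (weakening)
linear: ✗, r, g, f never used (weakening)
affine: ✓, no duplicate uses among r, g, q, f, p
relevant: ✗, r, g, f never used (weakening)
unrestricted: ✓, type-checks (Bool → Str → Str) and nothing is barred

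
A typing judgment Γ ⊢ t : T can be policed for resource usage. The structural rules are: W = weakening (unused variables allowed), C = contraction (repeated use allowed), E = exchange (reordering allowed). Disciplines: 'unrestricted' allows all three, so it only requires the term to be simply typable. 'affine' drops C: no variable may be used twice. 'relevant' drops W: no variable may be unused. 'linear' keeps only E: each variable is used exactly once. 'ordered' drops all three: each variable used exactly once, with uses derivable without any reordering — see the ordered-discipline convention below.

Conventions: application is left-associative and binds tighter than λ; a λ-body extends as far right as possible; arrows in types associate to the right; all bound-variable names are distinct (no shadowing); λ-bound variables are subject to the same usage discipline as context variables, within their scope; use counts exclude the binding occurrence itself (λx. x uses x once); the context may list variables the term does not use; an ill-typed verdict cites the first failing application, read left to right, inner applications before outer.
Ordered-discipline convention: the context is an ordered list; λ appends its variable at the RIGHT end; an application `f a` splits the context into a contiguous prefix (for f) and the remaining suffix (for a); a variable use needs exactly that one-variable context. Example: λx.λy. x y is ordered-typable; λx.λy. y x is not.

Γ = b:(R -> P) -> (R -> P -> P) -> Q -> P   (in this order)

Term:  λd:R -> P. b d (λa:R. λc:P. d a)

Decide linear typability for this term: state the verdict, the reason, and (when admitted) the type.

no — uses contraction: d ×2; c never used (weakening)
counts: b=1; d (λ-bound)=2; a (λ-bound)=1; c (λ-bound)=0
order of uses: b, d, d, a
typing: well-typed at (R -> P) -> Q -> P
summary: ordered ✗ · linear ✗ · affine ✗ · relevant ✗ · unrestricted ✓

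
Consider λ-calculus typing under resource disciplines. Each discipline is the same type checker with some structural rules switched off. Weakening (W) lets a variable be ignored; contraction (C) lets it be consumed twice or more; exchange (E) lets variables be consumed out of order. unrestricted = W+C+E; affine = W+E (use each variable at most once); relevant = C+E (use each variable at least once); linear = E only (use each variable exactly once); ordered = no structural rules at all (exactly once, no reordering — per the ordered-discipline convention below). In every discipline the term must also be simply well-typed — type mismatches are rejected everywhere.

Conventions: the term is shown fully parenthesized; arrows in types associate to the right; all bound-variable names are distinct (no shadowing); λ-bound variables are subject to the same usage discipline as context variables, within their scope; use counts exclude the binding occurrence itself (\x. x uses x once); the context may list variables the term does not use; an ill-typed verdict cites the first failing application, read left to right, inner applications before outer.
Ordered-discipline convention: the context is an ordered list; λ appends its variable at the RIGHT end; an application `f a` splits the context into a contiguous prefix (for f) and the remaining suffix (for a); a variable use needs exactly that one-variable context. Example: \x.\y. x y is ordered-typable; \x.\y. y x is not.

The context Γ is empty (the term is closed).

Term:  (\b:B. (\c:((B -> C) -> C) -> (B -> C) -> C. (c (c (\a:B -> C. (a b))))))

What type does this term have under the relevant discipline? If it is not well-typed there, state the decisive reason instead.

term : B -> (((B -> C) -> C) -> (B -> C) -> C) -> (B -> C) -> C
usage: b (bound): 1×, c (bound): 2×, a (bound): 1×
use order (left to right): c, c, a, b
typing: the term checks, with type B -> (((B -> C) -> C) -> (B -> C) -> C) -> (B -> C) -> C
summary: ordered ✗ · linear ✗ · affine ✗ · relevant ✓ · unrestricted ✓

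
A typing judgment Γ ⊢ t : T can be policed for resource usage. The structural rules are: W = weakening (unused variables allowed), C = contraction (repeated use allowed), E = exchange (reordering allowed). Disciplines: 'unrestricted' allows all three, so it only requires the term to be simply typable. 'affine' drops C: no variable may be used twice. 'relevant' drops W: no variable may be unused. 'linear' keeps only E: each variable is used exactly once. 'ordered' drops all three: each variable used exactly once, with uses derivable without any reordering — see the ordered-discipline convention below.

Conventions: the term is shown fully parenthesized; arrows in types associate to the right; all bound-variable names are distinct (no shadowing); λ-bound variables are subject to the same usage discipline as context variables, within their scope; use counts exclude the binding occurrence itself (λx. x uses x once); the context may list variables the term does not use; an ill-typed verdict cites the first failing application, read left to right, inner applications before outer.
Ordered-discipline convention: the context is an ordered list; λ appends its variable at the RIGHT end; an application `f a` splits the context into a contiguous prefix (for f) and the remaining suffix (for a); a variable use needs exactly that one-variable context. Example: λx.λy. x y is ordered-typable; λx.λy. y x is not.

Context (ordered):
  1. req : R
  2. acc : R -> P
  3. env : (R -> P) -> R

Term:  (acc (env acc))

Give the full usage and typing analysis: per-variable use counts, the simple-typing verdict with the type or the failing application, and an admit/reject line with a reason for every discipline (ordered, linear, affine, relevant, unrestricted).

use counts: req: 0, acc: 2, env: 1
left-to-right use order: acc, env, acc
typing: well-typed — term : P
ordered: ✗, repeated use of acc ×2; req never used (weakening)
linear: ✗, repeated use of acc ×2; req never used (weakening)
affine: ✗, repeated use of acc ×2
relevant: ✗, req never used (weakening)
unrestricted: ✓, well-typed at P; no restrictions here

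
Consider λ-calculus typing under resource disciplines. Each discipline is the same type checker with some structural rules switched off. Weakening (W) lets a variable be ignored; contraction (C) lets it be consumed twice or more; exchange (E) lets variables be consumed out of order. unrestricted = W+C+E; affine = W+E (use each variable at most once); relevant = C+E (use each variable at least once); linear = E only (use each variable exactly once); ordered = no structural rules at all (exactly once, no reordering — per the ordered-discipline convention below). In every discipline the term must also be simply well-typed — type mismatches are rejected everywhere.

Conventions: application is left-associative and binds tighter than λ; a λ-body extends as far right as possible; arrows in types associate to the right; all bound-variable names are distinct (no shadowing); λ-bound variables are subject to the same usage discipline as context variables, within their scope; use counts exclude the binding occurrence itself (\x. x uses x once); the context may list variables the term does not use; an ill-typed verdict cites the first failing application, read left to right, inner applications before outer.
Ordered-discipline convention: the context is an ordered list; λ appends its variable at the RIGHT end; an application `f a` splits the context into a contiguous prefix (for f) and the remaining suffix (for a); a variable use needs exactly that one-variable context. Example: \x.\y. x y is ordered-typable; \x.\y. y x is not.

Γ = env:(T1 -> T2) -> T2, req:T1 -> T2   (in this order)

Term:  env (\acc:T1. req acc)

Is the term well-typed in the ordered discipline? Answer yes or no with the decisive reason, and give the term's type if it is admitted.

yes — one use each (env, req, acc); ordered split holds; term : T2
use counts: env=1; req=1; acc (λ-bound)=1
uses in reading order: env, req, acc
typing: ✓ — T2
summary: ordered ✓ | linear ✓ | affine ✓ | relevant ✓ | unrestricted ✓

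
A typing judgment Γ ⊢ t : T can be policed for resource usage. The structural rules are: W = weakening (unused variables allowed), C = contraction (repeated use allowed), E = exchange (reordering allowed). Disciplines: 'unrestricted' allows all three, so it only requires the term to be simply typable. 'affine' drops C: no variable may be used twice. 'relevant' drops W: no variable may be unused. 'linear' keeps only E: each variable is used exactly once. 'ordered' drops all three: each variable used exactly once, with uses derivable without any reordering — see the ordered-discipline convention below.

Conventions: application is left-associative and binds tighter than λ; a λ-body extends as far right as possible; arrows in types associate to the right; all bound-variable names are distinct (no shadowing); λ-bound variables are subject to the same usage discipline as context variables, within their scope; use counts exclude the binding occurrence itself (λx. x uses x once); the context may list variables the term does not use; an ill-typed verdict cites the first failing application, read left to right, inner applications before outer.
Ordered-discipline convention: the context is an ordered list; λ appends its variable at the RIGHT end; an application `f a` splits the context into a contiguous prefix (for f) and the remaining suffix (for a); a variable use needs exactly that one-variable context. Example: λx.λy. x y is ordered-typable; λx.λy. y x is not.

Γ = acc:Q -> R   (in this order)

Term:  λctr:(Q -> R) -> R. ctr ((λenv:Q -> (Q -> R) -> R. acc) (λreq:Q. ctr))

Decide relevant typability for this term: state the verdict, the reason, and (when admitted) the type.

no — needs weakening: env, req unused
usage: acc: 1×, ctr (bound): 2×, env (bound): 0×, req (bound): 0×
uses in reading order: ctr, acc, ctr
typing: the term checks, with type ((Q -> R) -> R) -> R
summary: ordered ✗, linear ✗, affine ✗, relevant ✗, unrestricted ✓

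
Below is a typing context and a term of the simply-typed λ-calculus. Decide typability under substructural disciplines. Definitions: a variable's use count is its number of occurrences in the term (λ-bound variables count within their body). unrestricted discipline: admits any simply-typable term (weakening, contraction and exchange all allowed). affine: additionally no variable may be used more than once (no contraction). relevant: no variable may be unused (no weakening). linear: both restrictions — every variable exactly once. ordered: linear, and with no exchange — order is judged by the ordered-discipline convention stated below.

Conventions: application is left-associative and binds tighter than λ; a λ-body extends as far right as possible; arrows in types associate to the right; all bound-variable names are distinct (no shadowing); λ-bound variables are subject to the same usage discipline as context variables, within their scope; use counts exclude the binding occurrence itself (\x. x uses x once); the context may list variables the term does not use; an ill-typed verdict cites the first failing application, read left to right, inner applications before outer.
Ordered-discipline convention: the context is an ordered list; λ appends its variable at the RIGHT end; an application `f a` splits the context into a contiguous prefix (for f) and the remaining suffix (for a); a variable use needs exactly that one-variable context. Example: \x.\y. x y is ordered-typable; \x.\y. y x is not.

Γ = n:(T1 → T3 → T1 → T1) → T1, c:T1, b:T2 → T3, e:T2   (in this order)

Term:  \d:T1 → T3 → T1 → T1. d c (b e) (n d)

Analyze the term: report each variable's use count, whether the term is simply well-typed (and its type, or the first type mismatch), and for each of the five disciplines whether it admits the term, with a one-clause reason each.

use counts: n: 1; c: 1; b: 1; e: 1; d [bound]: 2
use order (left to right): d, c, b, e, n, d
typing: well-typed at (T1 → T3 → T1 → T1) → T1
ordered: ✗ — d ×2 used more than once (contraction)
linear: ✗ — d ×2 used more than once (contraction)
affine: ✗ — d ×2 used more than once (contraction)
relevant: ✓ — at least one use each (n, c, b, e, d)
unrestricted: ✓ — type-checks ((T1 → T3 → T1 → T1) → T1) and nothing is barred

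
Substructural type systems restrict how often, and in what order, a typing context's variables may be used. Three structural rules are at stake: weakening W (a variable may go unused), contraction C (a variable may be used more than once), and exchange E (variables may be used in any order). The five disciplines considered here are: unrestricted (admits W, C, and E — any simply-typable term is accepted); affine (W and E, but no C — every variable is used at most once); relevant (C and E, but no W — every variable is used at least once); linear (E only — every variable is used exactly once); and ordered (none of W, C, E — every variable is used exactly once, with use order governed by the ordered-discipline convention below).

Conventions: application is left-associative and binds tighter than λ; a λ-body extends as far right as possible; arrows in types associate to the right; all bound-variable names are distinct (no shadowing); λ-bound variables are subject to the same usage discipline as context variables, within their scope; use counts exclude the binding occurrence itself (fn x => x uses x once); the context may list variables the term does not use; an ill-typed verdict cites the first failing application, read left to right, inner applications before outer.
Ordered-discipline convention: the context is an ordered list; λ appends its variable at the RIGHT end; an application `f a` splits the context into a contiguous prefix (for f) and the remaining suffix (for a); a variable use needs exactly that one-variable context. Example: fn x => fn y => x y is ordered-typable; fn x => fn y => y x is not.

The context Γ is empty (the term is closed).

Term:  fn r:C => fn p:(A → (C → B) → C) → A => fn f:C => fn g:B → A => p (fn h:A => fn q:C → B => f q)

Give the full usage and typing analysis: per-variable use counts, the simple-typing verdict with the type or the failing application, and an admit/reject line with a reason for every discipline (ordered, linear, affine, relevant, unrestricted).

variable uses: r (λ-bound): 0×, p (λ-bound): 1×, f (λ-bound): 1×, g (λ-bound): 0×, h (λ-bound): 0×, q (λ-bound): 1×
uses in reading order: p, f, q
typing: ill-typed: non-function type C applied to an argument
ordered ✗ (the type mismatch rejects it)
linear ✗ (not simply typable)
affine ✗ (fails simple typing)
relevant ✗ (a type mismatch blocks all five)
unrestricted ✗ (the type mismatch rejects it)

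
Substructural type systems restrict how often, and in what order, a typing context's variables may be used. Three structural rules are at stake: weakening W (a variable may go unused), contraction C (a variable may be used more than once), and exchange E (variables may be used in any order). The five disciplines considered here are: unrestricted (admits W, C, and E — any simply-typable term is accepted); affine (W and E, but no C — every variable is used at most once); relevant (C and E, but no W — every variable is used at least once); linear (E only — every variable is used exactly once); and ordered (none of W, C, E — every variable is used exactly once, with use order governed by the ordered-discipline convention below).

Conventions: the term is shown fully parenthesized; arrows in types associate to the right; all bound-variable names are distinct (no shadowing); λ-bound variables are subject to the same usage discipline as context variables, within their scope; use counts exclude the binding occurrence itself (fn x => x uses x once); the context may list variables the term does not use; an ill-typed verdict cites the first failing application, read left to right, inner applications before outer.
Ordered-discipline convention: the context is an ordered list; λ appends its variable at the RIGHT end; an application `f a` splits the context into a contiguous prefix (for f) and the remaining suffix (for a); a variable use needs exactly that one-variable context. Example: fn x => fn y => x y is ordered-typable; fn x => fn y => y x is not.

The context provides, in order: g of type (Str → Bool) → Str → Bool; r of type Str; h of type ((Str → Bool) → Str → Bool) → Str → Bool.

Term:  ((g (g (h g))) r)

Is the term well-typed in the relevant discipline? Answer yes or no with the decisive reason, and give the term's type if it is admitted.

yes — none of g, r, h goes unused; term : Bool
variable uses: g ×3, r ×1, h ×1
uses in reading order: g, g, h, g, r
typing: well-typed — term : Bool
summary: ordered ✗ · linear ✗ · affine ✗ · relevant ✓ · unrestricted ✓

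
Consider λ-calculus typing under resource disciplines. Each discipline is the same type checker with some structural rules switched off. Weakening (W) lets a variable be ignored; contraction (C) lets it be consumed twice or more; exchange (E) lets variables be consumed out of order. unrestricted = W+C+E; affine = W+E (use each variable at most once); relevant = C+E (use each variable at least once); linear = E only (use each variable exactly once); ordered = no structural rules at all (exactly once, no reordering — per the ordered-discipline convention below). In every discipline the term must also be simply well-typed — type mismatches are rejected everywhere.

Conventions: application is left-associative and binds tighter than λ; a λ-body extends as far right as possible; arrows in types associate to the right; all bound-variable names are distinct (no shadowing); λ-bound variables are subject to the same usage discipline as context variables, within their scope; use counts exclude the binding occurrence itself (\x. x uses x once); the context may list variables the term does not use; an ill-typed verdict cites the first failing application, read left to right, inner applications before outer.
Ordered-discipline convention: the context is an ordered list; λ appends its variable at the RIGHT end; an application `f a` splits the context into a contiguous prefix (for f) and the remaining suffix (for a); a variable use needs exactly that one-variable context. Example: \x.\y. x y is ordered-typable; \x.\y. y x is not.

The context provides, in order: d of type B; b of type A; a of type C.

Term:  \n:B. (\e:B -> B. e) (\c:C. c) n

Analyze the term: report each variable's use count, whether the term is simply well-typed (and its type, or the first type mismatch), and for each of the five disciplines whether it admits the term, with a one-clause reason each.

variable uses: d: 0, b: 0, a: 0, n (bound): 1, e (bound): 1, c (bound): 1
uses in reading order: e, c, n
typing: ill-typed: an argument C -> C mismatches the expected B -> B
ordered ✗ (fails simple typing)
linear ✗ (a type mismatch blocks all five)
affine ✗ (the type mismatch rejects it)
relevant ✗ (not simply typable)
unrestricted ✗ (fails simple typing)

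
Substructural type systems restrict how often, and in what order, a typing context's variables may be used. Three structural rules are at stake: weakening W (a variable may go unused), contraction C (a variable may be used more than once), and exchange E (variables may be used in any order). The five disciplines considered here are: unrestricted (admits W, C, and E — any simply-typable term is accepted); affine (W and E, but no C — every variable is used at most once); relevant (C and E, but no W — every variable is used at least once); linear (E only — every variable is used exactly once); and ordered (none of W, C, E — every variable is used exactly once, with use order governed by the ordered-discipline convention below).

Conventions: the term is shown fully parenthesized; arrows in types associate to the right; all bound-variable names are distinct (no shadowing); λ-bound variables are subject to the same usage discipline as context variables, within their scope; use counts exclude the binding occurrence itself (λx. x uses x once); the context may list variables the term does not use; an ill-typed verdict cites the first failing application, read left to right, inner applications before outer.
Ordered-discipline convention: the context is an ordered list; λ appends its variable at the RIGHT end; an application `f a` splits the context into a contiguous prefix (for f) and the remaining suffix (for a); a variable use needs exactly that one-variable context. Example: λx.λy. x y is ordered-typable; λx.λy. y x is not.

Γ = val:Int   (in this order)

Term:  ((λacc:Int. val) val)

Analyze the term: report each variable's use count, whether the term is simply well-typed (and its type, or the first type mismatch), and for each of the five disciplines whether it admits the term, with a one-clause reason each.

counts: val=2; acc (λ-bound)=0
order of uses: val, val
typing: well-typed — term : Int
ordered: ✗, needs contraction — val ×2; needs weakening: acc unused
linear: ✗, needs contraction — val ×2; needs weakening: acc unused
affine: ✗, needs contraction — val ×2
relevant: ✗, needs weakening: acc unused
unrestricted: ✓, type-checks (Int) and nothing is barred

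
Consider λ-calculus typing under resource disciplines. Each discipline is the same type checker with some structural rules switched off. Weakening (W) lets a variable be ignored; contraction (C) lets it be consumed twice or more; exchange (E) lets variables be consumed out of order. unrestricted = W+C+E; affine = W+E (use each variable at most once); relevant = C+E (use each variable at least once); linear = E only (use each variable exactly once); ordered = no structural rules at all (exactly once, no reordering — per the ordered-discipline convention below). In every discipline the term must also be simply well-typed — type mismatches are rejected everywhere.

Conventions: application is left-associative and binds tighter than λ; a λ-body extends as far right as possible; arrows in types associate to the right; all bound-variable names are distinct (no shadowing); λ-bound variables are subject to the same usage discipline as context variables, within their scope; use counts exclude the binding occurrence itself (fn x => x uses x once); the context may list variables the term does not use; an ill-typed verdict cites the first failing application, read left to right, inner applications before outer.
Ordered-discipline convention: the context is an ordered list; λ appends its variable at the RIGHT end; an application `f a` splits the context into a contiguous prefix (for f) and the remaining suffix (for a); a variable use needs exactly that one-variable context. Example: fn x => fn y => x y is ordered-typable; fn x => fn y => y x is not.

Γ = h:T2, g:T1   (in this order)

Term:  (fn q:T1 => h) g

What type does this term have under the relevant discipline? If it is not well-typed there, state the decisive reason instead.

not well-typed under relevant — unused: q — weakening required
use counts: h=1; g=1; q (λ-bound)=0
order of uses: h, g
typing: well-typed — term : T2
all disciplines: ordered ✗ · linear ✗ · affine ✓ · relevant ✗ · unrestricted ✓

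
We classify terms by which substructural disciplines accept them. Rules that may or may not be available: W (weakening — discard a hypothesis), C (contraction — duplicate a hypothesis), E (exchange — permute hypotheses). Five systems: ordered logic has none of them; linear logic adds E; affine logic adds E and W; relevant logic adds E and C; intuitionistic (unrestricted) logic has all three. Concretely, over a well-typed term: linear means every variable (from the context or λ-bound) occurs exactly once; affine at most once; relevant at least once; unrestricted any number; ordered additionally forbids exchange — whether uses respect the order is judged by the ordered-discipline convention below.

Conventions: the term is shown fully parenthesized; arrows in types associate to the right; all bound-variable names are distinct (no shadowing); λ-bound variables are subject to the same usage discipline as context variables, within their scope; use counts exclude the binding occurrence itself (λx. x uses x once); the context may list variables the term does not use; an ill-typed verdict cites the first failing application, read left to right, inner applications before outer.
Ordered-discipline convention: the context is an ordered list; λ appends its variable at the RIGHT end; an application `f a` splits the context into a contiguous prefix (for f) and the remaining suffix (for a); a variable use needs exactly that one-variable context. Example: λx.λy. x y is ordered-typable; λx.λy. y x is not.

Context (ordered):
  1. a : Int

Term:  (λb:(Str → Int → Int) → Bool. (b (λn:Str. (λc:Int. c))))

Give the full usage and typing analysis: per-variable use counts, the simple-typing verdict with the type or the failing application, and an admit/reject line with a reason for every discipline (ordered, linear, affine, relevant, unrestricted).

variable uses: a=0, b [bound]=1, n [bound]=0, c [bound]=1
uses in reading order: b, c
typing: the term checks, with type ((Str → Int → Int) → Bool) → Bool
ordered: ✗, unused: a, n — weakening required
linear: ✗, unused: a, n — weakening required
affine: ✓, none of a, b, n, c used more than once
relevant: ✗, unused: a, n — weakening required
unrestricted: ✓, typability at ((Str → Int → Int) → Bool) → Bool is all that's needed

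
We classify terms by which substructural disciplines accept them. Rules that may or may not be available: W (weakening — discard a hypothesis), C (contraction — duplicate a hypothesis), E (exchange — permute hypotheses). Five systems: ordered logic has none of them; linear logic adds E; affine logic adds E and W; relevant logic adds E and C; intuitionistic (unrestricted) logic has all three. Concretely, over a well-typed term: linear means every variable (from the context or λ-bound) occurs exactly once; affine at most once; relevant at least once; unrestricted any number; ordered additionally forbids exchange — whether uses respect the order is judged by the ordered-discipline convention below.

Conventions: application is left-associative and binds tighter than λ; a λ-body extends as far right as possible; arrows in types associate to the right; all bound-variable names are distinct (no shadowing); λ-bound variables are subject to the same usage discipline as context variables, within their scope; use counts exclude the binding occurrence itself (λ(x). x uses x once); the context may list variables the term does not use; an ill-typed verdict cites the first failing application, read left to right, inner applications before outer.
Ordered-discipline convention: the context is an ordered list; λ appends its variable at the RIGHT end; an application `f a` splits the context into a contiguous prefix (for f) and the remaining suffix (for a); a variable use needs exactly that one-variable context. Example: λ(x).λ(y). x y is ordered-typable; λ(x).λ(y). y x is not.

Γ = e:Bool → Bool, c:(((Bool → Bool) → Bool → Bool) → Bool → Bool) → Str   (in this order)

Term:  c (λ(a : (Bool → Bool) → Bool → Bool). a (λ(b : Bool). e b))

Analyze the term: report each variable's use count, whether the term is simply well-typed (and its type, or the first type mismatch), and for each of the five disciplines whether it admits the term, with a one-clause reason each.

use counts: e: 1×; c: 1×; a (λ-bound): 1×; b (λ-bound): 1×
use order (left to right): c, a, e, b
typing: ✓ — Str
ordered: ✗ — no ordered split (uses run c, a, e, b)
linear: ✓ — exactly-once usage across e, c, a, b
affine: ✓ — no duplicate uses among e, c, a, b
relevant: ✓ — none of e, c, a, b goes unused
unrestricted: ✓ — type-checks (Str) and nothing is barred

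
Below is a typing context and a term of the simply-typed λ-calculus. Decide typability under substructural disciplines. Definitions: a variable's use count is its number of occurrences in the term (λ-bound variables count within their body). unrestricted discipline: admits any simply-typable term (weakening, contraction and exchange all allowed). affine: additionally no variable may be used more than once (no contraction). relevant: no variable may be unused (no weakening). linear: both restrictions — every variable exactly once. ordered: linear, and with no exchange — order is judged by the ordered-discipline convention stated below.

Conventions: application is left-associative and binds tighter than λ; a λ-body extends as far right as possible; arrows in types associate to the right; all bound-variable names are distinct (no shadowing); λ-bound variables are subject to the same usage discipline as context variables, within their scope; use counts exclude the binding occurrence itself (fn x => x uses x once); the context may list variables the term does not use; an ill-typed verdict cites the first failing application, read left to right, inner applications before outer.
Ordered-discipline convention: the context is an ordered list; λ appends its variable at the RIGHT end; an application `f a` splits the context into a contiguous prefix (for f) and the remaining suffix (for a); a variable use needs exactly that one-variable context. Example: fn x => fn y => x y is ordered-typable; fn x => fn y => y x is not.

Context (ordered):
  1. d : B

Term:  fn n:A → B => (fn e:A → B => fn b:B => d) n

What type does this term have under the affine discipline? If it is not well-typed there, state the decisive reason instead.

term : (A → B) → B → B
variable uses: d: 1; n (bound): 1; e (bound): 0; b (bound): 0
order of uses: d, n
typing: well-typed at (A → B) → B → B
per-discipline verdicts: ordered ✗, linear ✗, affine ✓, relevant ✗, unrestricted ✓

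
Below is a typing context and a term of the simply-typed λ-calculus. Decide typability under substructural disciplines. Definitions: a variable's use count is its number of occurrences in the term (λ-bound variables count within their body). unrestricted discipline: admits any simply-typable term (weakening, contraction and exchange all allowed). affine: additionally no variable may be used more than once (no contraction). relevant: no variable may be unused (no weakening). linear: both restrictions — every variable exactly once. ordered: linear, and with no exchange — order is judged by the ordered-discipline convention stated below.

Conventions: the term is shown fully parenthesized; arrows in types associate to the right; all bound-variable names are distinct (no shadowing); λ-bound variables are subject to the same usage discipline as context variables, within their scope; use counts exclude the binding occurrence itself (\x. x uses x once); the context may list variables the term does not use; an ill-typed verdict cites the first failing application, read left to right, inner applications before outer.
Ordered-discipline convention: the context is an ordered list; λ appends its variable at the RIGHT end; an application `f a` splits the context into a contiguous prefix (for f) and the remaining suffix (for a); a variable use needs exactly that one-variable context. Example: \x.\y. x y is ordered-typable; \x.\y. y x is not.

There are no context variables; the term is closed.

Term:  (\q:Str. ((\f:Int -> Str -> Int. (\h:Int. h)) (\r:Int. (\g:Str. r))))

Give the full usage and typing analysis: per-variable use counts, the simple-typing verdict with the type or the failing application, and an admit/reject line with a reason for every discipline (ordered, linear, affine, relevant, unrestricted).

variable uses: q [bound]: 0; f [bound]: 0; h [bound]: 1; r [bound]: 1; g [bound]: 0
order of uses: h, r
typing: ✓ — Str -> Int -> Int
ordered ✗ (q, f, g left unused)
linear ✗ (q, f, g left unused)
affine ✓ (none of q, f, h, r, g used more than once)
relevant ✗ (q, f, g left unused)
unrestricted ✓ (well-typed at Str -> Int -> Int; no restrictions here)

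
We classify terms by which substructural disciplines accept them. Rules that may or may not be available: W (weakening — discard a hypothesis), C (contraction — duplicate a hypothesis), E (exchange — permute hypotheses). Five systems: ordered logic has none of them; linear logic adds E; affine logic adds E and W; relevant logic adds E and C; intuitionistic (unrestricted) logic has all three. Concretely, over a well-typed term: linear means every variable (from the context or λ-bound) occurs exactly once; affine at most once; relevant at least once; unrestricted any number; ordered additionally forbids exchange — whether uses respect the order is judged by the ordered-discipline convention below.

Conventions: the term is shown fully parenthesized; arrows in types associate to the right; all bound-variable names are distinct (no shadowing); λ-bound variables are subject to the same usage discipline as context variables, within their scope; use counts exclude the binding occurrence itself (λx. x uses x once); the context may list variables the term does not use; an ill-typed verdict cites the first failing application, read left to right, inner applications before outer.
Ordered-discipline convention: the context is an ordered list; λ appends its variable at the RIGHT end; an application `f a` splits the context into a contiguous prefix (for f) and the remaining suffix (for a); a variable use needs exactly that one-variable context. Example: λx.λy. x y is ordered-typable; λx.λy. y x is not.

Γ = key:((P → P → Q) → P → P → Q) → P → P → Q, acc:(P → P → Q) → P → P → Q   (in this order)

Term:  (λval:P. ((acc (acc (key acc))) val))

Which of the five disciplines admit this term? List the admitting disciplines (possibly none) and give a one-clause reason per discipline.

accepted by: relevant, unrestricted
counts: key ×1; acc ×3; val (bound) ×1
use order (left to right): acc, acc, key, acc, val
typing: well-typed — term : P → P → Q
ordered: ✗ — needs contraction — acc ×3
linear: ✗ — needs contraction — acc ×3
affine: ✗ — needs contraction — acc ×3
relevant: ✓ — key, acc, val: all used, weakening unneeded
unrestricted: ✓ — type-checks (P → P → Q) and nothing is barred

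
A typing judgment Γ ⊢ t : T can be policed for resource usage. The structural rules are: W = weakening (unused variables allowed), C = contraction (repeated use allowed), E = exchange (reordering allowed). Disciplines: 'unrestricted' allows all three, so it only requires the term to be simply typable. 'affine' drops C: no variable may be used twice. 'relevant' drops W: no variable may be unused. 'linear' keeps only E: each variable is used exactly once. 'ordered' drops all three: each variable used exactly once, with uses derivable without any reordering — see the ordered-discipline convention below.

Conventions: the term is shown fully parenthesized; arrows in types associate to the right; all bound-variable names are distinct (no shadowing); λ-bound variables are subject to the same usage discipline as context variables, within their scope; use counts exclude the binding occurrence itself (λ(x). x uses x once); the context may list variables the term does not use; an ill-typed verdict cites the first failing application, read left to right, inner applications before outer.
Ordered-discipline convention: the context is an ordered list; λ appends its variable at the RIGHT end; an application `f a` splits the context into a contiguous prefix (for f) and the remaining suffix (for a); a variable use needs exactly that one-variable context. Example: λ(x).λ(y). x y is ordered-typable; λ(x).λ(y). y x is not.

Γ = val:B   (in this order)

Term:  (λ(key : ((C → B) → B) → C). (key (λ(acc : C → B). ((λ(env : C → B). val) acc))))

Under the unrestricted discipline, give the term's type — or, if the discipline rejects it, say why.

term : (((C → B) → B) → C) → C
variable uses: val ×1, key (bound) ×1, acc (bound) ×1, env (bound) ×0
order of uses: key, val, acc
typing: well-typed at (((C → B) → B) → C) → C
all disciplines: ordered ✗; linear ✗; affine ✓; relevant ✗; unrestricted ✓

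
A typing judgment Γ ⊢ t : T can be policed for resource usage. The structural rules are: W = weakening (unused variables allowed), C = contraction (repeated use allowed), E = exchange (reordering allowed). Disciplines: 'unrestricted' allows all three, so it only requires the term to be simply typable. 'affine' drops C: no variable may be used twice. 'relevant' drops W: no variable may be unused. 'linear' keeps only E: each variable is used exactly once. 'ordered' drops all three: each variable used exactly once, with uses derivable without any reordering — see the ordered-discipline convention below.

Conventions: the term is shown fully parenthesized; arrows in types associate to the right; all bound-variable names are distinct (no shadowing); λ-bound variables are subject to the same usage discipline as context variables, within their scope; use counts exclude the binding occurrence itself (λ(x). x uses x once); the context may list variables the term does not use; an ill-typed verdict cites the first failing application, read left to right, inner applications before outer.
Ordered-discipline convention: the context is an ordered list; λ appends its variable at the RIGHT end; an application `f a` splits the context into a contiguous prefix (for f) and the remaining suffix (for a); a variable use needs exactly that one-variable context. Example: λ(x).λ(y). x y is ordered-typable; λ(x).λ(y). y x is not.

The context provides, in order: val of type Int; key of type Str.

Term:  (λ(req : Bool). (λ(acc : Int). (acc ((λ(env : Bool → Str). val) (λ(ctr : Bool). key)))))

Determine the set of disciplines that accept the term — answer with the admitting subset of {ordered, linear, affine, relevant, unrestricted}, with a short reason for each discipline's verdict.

accepted by: none
counts: val: 1, key: 1, req [bound]: 0, acc [bound]: 1, env [bound]: 0, ctr [bound]: 0
left-to-right use order: acc, val, key
typing: ill-typed: non-function type Int applied to an argument
ordered: ✗, a type mismatch blocks all five
linear: ✗, the type mismatch rejects it
affine: ✗, not simply typable
relevant: ✗, fails simple typing
unrestricted: ✗, a type mismatch blocks all five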